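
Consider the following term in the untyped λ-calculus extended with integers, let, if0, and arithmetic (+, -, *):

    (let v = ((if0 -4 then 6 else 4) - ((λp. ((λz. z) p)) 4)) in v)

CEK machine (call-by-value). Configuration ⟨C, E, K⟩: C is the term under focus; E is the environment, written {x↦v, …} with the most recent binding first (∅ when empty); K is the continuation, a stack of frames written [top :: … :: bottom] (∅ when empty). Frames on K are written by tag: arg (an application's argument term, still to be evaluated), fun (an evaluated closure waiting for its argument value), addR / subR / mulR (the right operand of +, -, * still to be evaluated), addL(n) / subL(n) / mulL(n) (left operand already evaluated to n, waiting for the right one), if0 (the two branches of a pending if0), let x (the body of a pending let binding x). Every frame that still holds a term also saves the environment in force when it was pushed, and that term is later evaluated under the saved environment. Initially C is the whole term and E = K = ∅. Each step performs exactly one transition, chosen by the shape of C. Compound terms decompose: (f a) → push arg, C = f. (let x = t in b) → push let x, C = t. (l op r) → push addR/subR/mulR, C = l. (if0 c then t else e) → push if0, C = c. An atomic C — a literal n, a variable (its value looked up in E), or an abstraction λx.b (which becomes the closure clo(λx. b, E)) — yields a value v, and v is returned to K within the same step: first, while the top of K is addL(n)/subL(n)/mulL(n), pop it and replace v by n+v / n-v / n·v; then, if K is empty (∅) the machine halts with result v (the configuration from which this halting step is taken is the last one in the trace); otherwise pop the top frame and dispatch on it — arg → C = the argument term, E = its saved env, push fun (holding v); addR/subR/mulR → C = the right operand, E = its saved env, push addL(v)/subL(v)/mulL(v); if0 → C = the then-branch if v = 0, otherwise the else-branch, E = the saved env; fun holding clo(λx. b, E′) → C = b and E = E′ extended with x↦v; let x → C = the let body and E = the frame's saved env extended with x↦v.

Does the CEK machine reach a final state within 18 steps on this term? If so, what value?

Answer: 0

Execution trace:
0. [C=(let v = ((if0 -4 then 6 else 4) - ((λp. ((λz. z) p)) 4)) in v) | E=∅ | K=∅]
1. [C=((if0 -4 then 6 else 4) - ((λp. ((λz. z) p)) 4)) | E=∅ | K=[let v]]
2. [C=(if0 -4 then 6 else 4) | E=∅ | K=[subR :: let v]]
3. [C=-4 | E=∅ | K=[if0 :: subR :: let v]]
4. [C=4 | E=∅ | K=[subR :: let v]]
5. [C=((λp. ((λz. z) p)) 4) | E=∅ | K=[subL(4) :: let v]]
6. [C=(λp. ((λz. z) p)) | E=∅ | K=[arg :: subL(4) :: let v]]
7. [C=4 | E=∅ | K=[fun :: subL(4) :: let v]]
8. [C=((λz. z) p) | E={p↦4} | K=[subL(4) :: let v]]
9. [C=(λz. z) | E={p↦4} | K=[arg :: subL(4) :: let v]]
10. [C=p | E={p↦4} | K=[fun :: subL(4) :: let v]]
11. [C=z | E={z↦4, p↦4} | K=[subL(4) :: let v]]
12. [C=v | E={v↦0} | K=∅]
→ final value 0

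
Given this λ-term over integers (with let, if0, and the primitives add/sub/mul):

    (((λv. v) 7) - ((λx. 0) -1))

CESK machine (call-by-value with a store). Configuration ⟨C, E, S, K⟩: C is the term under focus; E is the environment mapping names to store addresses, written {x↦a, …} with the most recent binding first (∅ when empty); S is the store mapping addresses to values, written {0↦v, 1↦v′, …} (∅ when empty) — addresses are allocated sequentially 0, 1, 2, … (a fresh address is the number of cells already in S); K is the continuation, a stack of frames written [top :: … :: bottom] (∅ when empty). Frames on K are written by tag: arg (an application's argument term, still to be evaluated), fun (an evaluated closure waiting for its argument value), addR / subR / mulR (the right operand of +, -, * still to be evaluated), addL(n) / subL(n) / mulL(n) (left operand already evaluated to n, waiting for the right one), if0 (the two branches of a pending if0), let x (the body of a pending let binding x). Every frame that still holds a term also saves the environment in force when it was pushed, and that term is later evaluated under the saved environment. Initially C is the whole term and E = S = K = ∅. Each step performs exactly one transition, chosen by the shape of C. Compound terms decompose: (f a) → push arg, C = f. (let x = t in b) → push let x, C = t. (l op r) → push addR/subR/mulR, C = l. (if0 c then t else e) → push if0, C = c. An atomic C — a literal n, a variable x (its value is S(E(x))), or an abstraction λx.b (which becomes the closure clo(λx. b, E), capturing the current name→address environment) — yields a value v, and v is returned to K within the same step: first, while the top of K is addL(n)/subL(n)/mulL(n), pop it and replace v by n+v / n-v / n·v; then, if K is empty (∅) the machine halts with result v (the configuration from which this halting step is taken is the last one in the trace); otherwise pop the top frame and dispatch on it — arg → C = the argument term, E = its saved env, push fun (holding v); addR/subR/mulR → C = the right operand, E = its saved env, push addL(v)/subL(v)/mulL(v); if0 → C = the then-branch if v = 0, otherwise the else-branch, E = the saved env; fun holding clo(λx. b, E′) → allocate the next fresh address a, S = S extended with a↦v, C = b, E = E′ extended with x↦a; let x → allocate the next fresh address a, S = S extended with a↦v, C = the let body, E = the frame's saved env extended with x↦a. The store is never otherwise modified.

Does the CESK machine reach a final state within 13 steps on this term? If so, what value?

step 0: <C=(((λv. v) 7) - ((λx. 0) -1)), E=∅, S=∅, K=∅>
step 1: <C=((λv. v) 7), E=∅, S=∅, K=[subR]>
step 2: <C=(λv. v), E=∅, S=∅, K=[arg :: subR]>
step 3: <C=7, E=∅, S=∅, K=[fun :: subR]>
step 4: <C=v, E={v↦0}, S={0↦7}, K=[subR]>
step 5: <C=((λx. 0) -1), E=∅, S={0↦7}, K=[subL(7)]>
step 6: <C=(λx. 0), E=∅, S={0↦7}, K=[arg :: subL(7)]>
step 7: <C=-1, E=∅, S={0↦7}, K=[fun :: subL(7)]>
step 8: <C=0, E={x↦1}, S={0↦7, 1↦-1}, K=[subL(7)]>
→ final value 7

Answer: 7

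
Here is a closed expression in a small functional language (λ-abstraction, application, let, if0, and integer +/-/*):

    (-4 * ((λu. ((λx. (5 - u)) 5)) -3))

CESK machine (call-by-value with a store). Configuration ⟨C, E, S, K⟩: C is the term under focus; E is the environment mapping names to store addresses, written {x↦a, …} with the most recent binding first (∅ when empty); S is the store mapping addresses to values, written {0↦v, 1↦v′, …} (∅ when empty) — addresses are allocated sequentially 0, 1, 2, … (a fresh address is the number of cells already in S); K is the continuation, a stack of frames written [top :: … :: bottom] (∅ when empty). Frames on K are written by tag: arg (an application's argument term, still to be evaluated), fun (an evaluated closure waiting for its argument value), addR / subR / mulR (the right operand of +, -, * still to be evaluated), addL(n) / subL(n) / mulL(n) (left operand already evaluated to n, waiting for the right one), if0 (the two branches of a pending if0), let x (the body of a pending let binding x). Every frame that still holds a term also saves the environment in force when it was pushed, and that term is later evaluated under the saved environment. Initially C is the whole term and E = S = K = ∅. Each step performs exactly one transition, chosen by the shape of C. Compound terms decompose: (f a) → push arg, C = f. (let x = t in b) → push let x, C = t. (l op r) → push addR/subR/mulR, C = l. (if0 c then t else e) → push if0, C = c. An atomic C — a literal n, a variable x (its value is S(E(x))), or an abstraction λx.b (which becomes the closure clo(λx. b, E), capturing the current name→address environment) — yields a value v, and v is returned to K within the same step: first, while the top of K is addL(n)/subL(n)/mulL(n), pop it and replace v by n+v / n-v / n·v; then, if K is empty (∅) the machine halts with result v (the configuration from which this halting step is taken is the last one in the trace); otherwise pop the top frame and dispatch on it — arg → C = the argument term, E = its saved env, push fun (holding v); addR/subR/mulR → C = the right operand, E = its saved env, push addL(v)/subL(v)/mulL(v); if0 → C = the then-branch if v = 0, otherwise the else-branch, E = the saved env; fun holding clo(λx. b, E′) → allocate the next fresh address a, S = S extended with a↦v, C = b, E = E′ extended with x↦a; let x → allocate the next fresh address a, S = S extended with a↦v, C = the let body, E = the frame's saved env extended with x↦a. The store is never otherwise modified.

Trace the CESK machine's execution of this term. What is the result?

[0] [C=(-4 * ((λu. ((λx. (5 - u)) 5)) -3)) | E=∅ | S=∅ | K=∅]
[1] [C=-4 | E=∅ | S=∅ | K=[mulR]]
[2] [C=((λu. ((λx. (5 - u)) 5)) -3) | E=∅ | S=∅ | K=[mulL(-4)]]
[3] [C=(λu. ((λx. (5 - u)) 5)) | E=∅ | S=∅ | K=[arg :: mulL(-4)]]
[4] [C=-3 | E=∅ | S=∅ | K=[fun :: mulL(-4)]]
[5] [C=((λx. (5 - u)) 5) | E={u↦0} | S={0↦-3} | K=[mulL(-4)]]
[6] [C=(λx. (5 - u)) | E={u↦0} | S={0↦-3} | K=[arg :: mulL(-4)]]
[7] [C=5 | E={u↦0} | S={0↦-3} | K=[fun :: mulL(-4)]]
[8] [C=(5 - u) | E={x↦1, u↦0} | S={0↦-3, 1↦5} | K=[mulL(-4)]]
[9] [C=5 | E={x↦1, u↦0} | S={0↦-3, 1↦5} | K=[subR :: mulL(-4)]]
[10] [C=u | E={x↦1, u↦0} | S={0↦-3, 1↦5} | K=[subL(5) :: mulL(-4)]]
→ final value -32

Answer: -32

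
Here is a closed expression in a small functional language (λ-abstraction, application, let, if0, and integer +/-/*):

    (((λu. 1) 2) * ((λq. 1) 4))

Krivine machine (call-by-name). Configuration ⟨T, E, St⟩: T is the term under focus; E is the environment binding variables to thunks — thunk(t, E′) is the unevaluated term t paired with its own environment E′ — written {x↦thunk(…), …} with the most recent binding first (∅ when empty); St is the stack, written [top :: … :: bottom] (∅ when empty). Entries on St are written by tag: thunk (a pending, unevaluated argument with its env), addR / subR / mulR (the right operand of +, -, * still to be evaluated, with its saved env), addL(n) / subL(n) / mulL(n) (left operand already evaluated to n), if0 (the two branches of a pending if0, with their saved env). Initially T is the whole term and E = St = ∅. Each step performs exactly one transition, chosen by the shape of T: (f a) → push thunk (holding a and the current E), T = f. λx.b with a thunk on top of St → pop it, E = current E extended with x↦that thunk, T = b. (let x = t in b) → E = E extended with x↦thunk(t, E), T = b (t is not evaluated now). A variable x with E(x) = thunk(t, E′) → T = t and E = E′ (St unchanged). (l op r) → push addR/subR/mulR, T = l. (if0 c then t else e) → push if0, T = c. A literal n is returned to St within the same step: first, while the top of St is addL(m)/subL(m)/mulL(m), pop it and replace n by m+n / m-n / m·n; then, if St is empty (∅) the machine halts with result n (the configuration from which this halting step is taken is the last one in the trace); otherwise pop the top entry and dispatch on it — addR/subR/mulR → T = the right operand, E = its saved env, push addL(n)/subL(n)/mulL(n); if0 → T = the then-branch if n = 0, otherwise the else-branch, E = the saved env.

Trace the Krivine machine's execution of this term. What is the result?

t=0: <T=(((λu. 1) 2) * ((λq. 1) 4)), E=∅, St=∅>
t=1: <T=((λu. 1) 2), E=∅, St=[mulR]>
t=2: <T=(λu. 1), E=∅, St=[thunk :: mulR]>
t=3: <T=1, E={u↦thunk(2, ∅)}, St=[mulR]>
t=4: <T=((λq. 1) 4), E=∅, St=[mulL(1)]>
t=5: <T=(λq. 1), E=∅, St=[thunk :: mulL(1)]>
t=6: <T=1, E={q↦thunk(4, ∅)}, St=[mulL(1)]>
→ final value 1

Answer: 1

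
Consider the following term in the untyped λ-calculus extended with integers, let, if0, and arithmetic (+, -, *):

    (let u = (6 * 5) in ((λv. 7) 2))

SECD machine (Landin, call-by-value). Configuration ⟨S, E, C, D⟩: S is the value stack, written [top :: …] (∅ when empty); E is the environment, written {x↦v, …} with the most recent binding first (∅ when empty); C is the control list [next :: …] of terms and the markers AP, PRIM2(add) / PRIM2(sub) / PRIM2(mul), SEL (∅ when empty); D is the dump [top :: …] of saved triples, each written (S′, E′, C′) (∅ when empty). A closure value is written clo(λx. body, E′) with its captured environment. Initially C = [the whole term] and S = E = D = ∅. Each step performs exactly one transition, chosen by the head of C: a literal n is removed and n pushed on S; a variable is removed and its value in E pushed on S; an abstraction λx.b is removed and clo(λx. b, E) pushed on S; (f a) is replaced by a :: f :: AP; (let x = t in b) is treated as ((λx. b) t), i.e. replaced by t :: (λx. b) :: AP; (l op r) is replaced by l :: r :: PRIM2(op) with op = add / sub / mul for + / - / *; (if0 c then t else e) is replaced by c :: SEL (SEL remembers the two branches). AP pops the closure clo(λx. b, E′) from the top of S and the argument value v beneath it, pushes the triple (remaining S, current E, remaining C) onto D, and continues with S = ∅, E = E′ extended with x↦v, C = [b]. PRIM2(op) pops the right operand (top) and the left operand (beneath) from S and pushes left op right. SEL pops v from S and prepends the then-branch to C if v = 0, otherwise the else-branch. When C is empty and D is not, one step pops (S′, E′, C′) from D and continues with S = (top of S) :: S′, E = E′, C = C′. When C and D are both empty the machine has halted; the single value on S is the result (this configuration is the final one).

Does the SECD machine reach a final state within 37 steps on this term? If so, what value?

Answer: 7

Machine steps:
step 0: ⟨S=∅; E=∅; C=[(let u = (6 * 5) in ((λv. 7) 2))]; D=∅⟩
step 1: ⟨S=∅; E=∅; C=[(6 * 5) :: (λu. ((λv. 7) 2)) :: AP]; D=∅⟩
step 2: ⟨S=∅; E=∅; C=[6 :: 5 :: PRIM2(mul) :: (λu. ((λv. 7) 2)) :: AP]; D=∅⟩
step 3: ⟨S=[6]; E=∅; C=[5 :: PRIM2(mul) :: (λu. ((λv. 7) 2)) :: AP]; D=∅⟩
step 4: ⟨S=[5 :: 6]; E=∅; C=[PRIM2(mul) :: (λu. ((λv. 7) 2)) :: AP]; D=∅⟩
step 5: ⟨S=[30]; E=∅; C=[(λu. ((λv. 7) 2)) :: AP]; D=∅⟩
step 6: ⟨S=[clo(λu. ((λv. 7) 2), ∅) :: 30]; E=∅; C=[AP]; D=∅⟩
step 7: ⟨S=∅; E={u↦30}; C=[((λv. 7) 2)]; D=[(∅, ∅, ∅)]⟩
step 8: ⟨S=∅; E={u↦30}; C=[2 :: (λv. 7) :: AP]; D=[(∅, ∅, ∅)]⟩
step 9: ⟨S=[2]; E={u↦30}; C=[(λv. 7) :: AP]; D=[(∅, ∅, ∅)]⟩
step 10: ⟨S=[clo(λv. 7, {u↦30}) :: 2]; E={u↦30}; C=[AP]; D=[(∅, ∅, ∅)]⟩
step 11: ⟨S=∅; E={v↦2, u↦30}; C=[7]; D=[(∅, {u↦30}, ∅) :: (∅, ∅, ∅)]⟩
step 12: ⟨S=[7]; E={v↦2, u↦30}; C=∅; D=[(∅, {u↦30}, ∅) :: (∅, ∅, ∅)]⟩
step 13: ⟨S=[7]; E={u↦30}; C=∅; D=[(∅, ∅, ∅)]⟩
step 14: ⟨S=[7]; E=∅; C=∅; D=∅⟩
→ final value 7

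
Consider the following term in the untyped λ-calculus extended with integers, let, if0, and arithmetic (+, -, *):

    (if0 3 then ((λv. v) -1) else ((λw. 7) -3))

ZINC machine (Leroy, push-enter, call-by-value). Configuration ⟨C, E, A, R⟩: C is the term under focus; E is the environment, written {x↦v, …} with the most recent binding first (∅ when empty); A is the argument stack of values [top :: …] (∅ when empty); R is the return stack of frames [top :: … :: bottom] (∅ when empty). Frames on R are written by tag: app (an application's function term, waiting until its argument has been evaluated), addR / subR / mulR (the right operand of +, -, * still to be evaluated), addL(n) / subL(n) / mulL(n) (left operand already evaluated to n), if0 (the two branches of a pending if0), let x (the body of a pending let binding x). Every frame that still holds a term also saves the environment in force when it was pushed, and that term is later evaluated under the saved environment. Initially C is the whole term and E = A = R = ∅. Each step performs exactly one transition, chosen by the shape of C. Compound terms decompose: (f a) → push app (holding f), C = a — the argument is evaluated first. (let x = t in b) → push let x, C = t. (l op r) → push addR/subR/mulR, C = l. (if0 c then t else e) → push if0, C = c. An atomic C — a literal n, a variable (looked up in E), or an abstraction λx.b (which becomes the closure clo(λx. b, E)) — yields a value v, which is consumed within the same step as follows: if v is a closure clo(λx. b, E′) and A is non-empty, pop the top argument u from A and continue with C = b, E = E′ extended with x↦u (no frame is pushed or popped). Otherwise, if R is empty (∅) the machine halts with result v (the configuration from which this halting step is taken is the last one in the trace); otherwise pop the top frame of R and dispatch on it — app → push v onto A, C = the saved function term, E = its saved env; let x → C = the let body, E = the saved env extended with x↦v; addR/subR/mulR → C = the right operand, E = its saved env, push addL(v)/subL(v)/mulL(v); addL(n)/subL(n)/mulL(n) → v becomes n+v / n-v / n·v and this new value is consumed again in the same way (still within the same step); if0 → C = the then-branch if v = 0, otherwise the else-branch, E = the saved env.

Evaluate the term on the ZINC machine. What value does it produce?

step 0: [C=(if0 3 then ((λv. v) -1) else ((λw. 7) -3)) | E=∅ | A=∅ | R=∅]
step 1: [C=3 | E=∅ | A=∅ | R=[if0]]
step 2: [C=((λw. 7) -3) | E=∅ | A=∅ | R=∅]
step 3: [C=-3 | E=∅ | A=∅ | R=[app]]
step 4: [C=(λw. 7) | E=∅ | A=[-3] | R=∅]
step 5: [C=7 | E={w↦-3} | A=∅ | R=∅]
→ final value 7

Answer: 7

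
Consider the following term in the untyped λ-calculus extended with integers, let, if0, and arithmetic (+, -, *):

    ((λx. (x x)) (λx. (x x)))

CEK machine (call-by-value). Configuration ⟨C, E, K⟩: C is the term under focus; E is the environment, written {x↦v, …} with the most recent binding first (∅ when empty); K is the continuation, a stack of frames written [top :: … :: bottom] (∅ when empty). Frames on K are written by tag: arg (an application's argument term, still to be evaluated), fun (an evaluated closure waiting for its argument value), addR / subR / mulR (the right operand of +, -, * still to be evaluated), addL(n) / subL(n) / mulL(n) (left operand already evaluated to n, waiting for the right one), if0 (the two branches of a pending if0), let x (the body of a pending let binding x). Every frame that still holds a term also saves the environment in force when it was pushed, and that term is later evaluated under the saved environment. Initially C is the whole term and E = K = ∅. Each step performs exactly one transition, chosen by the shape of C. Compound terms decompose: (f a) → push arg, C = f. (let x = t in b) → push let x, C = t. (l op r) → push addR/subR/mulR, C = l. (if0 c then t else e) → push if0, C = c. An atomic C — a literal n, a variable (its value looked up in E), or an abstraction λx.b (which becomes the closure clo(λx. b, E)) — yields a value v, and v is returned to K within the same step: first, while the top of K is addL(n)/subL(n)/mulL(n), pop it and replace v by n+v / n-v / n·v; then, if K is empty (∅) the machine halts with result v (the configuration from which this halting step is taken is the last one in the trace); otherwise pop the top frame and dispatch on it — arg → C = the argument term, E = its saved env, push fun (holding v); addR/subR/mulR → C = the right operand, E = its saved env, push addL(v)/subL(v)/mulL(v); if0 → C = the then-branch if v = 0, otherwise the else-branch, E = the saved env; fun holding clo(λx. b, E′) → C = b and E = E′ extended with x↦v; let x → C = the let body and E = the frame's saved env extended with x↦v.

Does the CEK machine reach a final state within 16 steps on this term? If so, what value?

Answer: DIVERGES (no final state within 16 steps)

Machine steps:
step 0: ⟨C=((λx. (x x)) (λx. (x x))); E=∅; K=∅⟩
step 1: ⟨C=(λx. (x x)); E=∅; K=[arg]⟩
step 2: ⟨C=(λx. (x x)); E=∅; K=[fun]⟩
step 3: ⟨C=(x x); E={x↦clo(λx. (x x), ∅)}; K=∅⟩
step 4: ⟨C=x; E={x↦clo(λx. (x x), ∅)}; K=[arg]⟩
step 5: ⟨C=x; E={x↦clo(λx. (x x), ∅)}; K=[fun]⟩
… configuration repeats with period 3 (steps 3–5 recur indefinitely) …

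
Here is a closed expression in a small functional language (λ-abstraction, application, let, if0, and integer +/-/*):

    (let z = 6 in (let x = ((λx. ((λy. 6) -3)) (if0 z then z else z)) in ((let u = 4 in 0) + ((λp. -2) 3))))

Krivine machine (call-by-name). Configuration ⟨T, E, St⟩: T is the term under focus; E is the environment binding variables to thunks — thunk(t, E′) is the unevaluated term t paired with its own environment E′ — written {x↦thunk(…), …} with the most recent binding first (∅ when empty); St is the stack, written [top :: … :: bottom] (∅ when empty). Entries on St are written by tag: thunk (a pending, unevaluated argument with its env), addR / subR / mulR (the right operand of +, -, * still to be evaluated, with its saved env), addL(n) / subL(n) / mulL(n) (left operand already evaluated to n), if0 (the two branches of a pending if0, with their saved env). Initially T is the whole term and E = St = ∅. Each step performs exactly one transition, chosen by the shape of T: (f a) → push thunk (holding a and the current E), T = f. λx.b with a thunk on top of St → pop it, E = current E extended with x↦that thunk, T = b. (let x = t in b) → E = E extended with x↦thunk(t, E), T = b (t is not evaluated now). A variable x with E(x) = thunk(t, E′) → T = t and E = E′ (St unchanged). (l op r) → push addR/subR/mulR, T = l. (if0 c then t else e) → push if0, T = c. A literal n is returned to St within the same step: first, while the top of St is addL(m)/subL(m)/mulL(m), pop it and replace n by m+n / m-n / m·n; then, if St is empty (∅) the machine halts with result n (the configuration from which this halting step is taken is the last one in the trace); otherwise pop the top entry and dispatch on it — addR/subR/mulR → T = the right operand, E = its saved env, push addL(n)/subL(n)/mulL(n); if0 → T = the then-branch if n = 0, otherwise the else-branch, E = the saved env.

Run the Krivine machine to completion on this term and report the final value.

t=0: <T=(let z = 6 in (let x = ((λx. ((λy. 6) -3)) (if0 z then z else z)) in ((let u = 4 in 0) + ((λp. -2) 3)))), E=∅, St=∅>
t=1: <T=(let x = ((λx. ((λy. 6) -3)) (if0 z then z else z)) in ((let u = 4 in 0) + ((λp. -2) 3))), E={z↦thunk(6, ∅)}, St=∅>
t=2: <T=((let u = 4 in 0) + ((λp. -2) 3)), E={x↦thunk(((λx. ((λy. 6) -3)) (if0 z then z else z)), {z↦thunk(6, ∅)}), z↦thunk(6, ∅)}, St=∅>
t=3: <T=(let u = 4 in 0), E={x↦thunk(((λx. ((λy. 6) -3)) (if0 z then z else z)), {z↦thunk(6, ∅)}), z↦thunk(6, ∅)}, St=[addR]>
t=4: <T=0, E={u↦thunk(4, {x↦thunk(((λx. ((λy. 6) -3)) (if0 z then z else z)), {z↦thunk(6, ∅)}), z↦thunk(6, ∅)}), x↦thunk(((λx. ((λy. 6) -3)) (if0 z then z else z)), {z↦thunk(6, ∅)}), z↦thunk(6, ∅)}, St=[addR]>
t=5: <T=((λp. -2) 3), E={x↦thunk(((λx. ((λy. 6) -3)) (if0 z then z else z)), {z↦thunk(6, ∅)}), z↦thunk(6, ∅)}, St=[addL(0)]>
t=6: <T=(λp. -2), E={x↦thunk(((λx. ((λy. 6) -3)) (if0 z then z else z)), {z↦thunk(6, ∅)}), z↦thunk(6, ∅)}, St=[thunk :: addL(0)]>
t=7: <T=-2, E={p↦thunk(3, {x↦thunk(((λx. ((λy. 6) -3)) (if0 z then z else z)), {z↦thunk(6, ∅)}), z↦thunk(6, ∅)}), x↦thunk(((λx. ((λy. 6) -3)) (if0 z then z else z)), {z↦thunk(6, ∅)}), z↦thunk(6, ∅)}, St=[addL(0)]>
→ final value -2

Answer: -2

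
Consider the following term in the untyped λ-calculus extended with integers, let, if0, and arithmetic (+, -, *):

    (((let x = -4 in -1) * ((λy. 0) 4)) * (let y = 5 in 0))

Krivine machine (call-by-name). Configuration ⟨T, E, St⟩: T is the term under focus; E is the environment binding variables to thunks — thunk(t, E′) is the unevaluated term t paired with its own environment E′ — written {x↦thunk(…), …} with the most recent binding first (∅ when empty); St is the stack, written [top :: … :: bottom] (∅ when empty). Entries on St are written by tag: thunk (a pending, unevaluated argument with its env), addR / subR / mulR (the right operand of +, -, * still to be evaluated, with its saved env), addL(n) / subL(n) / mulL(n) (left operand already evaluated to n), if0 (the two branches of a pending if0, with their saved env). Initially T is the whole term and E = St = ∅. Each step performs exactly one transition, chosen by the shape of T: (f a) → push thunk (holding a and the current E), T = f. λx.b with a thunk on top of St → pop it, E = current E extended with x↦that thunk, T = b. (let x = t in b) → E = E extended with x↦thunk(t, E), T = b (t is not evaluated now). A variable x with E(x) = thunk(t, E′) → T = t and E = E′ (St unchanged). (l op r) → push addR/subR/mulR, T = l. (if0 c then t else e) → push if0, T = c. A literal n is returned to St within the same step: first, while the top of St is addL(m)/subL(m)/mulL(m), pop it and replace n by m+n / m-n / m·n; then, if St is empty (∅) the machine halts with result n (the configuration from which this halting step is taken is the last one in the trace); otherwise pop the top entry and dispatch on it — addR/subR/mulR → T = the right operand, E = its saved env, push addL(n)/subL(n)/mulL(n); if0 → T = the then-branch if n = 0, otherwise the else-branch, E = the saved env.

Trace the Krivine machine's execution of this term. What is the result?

Answer: 0

Execution trace:
[0] ⟨T=(((let x = -4 in -1) * ((λy. 0) 4)) * (let y = 5 in 0)); E=∅; St=∅⟩
[1] ⟨T=((let x = -4 in -1) * ((λy. 0) 4)); E=∅; St=[mulR]⟩
[2] ⟨T=(let x = -4 in -1); E=∅; St=[mulR :: mulR]⟩
[3] ⟨T=-1; E={x↦thunk(-4, ∅)}; St=[mulR :: mulR]⟩
[4] ⟨T=((λy. 0) 4); E=∅; St=[mulL(-1) :: mulR]⟩
[5] ⟨T=(λy. 0); E=∅; St=[thunk :: mulL(-1) :: mulR]⟩
[6] ⟨T=0; E={y↦thunk(4, ∅)}; St=[mulL(-1) :: mulR]⟩
[7] ⟨T=(let y = 5 in 0); E=∅; St=[mulL(0)]⟩
[8] ⟨T=0; E={y↦thunk(5, ∅)}; St=[mulL(0)]⟩
→ final value 0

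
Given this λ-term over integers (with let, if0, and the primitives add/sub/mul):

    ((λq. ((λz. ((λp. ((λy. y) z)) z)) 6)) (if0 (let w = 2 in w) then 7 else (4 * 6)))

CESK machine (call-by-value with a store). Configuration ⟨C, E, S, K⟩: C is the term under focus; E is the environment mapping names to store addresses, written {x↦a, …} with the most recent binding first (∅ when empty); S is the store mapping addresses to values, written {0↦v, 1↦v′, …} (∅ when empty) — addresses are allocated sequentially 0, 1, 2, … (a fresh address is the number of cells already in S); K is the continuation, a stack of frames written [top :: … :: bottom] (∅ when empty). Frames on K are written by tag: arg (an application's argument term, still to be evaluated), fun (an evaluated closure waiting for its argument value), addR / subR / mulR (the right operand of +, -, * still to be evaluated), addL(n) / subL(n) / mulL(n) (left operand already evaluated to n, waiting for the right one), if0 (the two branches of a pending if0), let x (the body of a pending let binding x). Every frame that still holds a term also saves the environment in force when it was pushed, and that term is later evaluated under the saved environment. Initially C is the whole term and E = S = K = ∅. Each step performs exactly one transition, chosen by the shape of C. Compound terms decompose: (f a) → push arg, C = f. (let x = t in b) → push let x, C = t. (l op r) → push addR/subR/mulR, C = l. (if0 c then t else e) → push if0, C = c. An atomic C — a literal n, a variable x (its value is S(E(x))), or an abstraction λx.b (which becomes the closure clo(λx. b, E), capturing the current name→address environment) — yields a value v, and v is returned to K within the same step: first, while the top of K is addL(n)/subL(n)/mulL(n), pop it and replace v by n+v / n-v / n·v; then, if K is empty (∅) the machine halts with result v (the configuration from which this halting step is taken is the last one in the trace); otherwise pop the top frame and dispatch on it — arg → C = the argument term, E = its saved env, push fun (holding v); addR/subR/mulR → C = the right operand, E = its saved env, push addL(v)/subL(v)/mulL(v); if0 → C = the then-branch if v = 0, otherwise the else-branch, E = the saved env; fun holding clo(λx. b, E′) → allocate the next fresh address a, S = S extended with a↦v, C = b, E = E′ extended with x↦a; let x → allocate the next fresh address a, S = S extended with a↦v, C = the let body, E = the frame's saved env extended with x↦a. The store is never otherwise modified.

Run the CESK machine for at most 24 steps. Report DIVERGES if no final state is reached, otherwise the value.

Answer: 6

Machine steps:
step 0: <C=((λq. ((λz. ((λp. ((λy. y) z)) z)) 6)) (if0 (let w = 2 in w) then 7 else (4 * 6))), E=∅, S=∅, K=∅>
step 1: <C=(λq. ((λz. ((λp. ((λy. y) z)) z)) 6)), E=∅, S=∅, K=[arg]>
step 2: <C=(if0 (let w = 2 in w) then 7 else (4 * 6)), E=∅, S=∅, K=[fun]>
step 3: <C=(let w = 2 in w), E=∅, S=∅, K=[if0 :: fun]>
step 4: <C=2, E=∅, S=∅, K=[let w :: if0 :: fun]>
step 5: <C=w, E={w↦0}, S={0↦2}, K=[if0 :: fun]>
step 6: <C=(4 * 6), E=∅, S={0↦2}, K=[fun]>
step 7: <C=4, E=∅, S={0↦2}, K=[mulR :: fun]>
step 8: <C=6, E=∅, S={0↦2}, K=[mulL(4) :: fun]>
step 9: <C=((λz. ((λp. ((λy. y) z)) z)) 6), E={q↦1}, S={0↦2, 1↦24}, K=∅>
step 10: <C=(λz. ((λp. ((λy. y) z)) z)), E={q↦1}, S={0↦2, 1↦24}, K=[arg]>
step 11: <C=6, E={q↦1}, S={0↦2, 1↦24}, K=[fun]>
step 12: <C=((λp. ((λy. y) z)) z), E={z↦2, q↦1}, S={0↦2, 1↦24, 2↦6}, K=∅>
step 13: <C=(λp. ((λy. y) z)), E={z↦2, q↦1}, S={0↦2, 1↦24, 2↦6}, K=[arg]>
step 14: <C=z, E={z↦2, q↦1}, S={0↦2, 1↦24, 2↦6}, K=[fun]>
step 15: <C=((λy. y) z), E={p↦3, z↦2, q↦1}, S={0↦2, 1↦24, 2↦6, 3↦6}, K=∅>
step 16: <C=(λy. y), E={p↦3, z↦2, q↦1}, S={0↦2, 1↦24, 2↦6, 3↦6}, K=[arg]>
step 17: <C=z, E={p↦3, z↦2, q↦1}, S={0↦2, 1↦24, 2↦6, 3↦6}, K=[fun]>
step 18: <C=y, E={y↦4, p↦3, z↦2, q↦1}, S={0↦2, 1↦24, 2↦6, 3↦6, 4↦6}, K=∅>
→ final value 6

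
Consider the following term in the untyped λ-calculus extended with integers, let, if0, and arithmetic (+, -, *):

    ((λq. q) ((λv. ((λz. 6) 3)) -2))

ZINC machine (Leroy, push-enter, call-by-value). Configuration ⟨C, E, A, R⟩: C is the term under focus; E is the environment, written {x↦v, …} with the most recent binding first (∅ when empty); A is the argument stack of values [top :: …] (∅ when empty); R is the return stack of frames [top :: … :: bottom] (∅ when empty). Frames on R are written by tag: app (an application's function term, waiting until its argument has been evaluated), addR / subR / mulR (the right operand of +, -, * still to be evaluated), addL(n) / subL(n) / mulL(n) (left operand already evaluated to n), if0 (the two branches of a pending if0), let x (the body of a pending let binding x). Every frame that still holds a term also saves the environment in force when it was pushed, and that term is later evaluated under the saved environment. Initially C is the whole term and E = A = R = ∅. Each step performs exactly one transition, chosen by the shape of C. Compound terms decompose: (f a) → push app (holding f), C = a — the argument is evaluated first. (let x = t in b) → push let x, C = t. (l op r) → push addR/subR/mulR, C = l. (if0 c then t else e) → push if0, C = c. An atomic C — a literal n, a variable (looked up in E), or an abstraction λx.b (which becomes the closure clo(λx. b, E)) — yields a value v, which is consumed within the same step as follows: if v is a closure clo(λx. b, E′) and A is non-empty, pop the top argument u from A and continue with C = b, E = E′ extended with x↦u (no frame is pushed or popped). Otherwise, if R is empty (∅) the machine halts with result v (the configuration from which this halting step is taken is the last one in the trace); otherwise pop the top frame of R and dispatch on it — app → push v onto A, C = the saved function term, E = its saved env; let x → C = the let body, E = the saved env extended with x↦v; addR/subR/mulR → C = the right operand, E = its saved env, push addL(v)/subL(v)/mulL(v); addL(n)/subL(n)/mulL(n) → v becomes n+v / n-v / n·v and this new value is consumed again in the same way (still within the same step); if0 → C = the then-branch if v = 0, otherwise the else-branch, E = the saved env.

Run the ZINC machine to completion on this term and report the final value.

0. ⟨C=((λq. q) ((λv. ((λz. 6) 3)) -2)); E=∅; A=∅; R=∅⟩
1. ⟨C=((λv. ((λz. 6) 3)) -2); E=∅; A=∅; R=[app]⟩
2. ⟨C=-2; E=∅; A=∅; R=[app :: app]⟩
3. ⟨C=(λv. ((λz. 6) 3)); E=∅; A=[-2]; R=[app]⟩
4. ⟨C=((λz. 6) 3); E={v↦-2}; A=∅; R=[app]⟩
5. ⟨C=3; E={v↦-2}; A=∅; R=[app :: app]⟩
6. ⟨C=(λz. 6); E={v↦-2}; A=[3]; R=[app]⟩
7. ⟨C=6; E={z↦3, v↦-2}; A=∅; R=[app]⟩
8. ⟨C=(λq. q); E=∅; A=[6]; R=∅⟩
9. ⟨C=q; E={q↦6}; A=∅; R=∅⟩
→ final value 6

Answer: 6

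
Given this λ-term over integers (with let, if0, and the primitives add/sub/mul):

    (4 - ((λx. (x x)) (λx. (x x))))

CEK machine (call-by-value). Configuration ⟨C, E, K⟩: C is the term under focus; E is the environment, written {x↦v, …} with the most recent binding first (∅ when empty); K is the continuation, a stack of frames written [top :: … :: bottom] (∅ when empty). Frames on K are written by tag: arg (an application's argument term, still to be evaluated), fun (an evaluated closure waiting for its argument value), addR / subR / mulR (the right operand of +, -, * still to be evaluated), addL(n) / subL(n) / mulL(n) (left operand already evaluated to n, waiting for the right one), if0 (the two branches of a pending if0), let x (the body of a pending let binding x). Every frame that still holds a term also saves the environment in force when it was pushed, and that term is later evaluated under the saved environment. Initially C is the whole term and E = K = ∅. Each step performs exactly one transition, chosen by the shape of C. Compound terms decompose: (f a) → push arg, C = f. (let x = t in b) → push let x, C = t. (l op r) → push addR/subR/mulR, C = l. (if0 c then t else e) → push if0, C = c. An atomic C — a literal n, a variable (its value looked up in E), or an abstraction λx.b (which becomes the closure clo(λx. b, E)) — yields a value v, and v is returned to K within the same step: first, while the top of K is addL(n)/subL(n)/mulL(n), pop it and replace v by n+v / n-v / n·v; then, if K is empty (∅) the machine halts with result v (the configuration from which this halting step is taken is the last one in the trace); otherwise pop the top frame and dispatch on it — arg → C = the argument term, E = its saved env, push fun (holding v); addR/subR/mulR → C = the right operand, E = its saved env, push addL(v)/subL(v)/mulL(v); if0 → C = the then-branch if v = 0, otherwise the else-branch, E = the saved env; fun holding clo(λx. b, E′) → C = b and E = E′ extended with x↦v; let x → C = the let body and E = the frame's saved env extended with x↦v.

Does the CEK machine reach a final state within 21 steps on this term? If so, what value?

step 0: [C=(4 - ((λx. (x x)) (λx. (x x)))) | E=∅ | K=∅]
step 1: [C=4 | E=∅ | K=[subR]]
step 2: [C=((λx. (x x)) (λx. (x x))) | E=∅ | K=[subL(4)]]
step 3: [C=(λx. (x x)) | E=∅ | K=[arg :: subL(4)]]
step 4: [C=(λx. (x x)) | E=∅ | K=[fun :: subL(4)]]
step 5: [C=(x x) | E={x↦clo(λx. (x x), ∅)} | K=[subL(4)]]
step 6: [C=x | E={x↦clo(λx. (x x), ∅)} | K=[arg :: subL(4)]]
step 7: [C=x | E={x↦clo(λx. (x x), ∅)} | K=[fun :: subL(4)]]
… configuration repeats with period 3 (steps 5–7 recur indefinitely) …

Answer: DIVERGES (no final state within 21 steps)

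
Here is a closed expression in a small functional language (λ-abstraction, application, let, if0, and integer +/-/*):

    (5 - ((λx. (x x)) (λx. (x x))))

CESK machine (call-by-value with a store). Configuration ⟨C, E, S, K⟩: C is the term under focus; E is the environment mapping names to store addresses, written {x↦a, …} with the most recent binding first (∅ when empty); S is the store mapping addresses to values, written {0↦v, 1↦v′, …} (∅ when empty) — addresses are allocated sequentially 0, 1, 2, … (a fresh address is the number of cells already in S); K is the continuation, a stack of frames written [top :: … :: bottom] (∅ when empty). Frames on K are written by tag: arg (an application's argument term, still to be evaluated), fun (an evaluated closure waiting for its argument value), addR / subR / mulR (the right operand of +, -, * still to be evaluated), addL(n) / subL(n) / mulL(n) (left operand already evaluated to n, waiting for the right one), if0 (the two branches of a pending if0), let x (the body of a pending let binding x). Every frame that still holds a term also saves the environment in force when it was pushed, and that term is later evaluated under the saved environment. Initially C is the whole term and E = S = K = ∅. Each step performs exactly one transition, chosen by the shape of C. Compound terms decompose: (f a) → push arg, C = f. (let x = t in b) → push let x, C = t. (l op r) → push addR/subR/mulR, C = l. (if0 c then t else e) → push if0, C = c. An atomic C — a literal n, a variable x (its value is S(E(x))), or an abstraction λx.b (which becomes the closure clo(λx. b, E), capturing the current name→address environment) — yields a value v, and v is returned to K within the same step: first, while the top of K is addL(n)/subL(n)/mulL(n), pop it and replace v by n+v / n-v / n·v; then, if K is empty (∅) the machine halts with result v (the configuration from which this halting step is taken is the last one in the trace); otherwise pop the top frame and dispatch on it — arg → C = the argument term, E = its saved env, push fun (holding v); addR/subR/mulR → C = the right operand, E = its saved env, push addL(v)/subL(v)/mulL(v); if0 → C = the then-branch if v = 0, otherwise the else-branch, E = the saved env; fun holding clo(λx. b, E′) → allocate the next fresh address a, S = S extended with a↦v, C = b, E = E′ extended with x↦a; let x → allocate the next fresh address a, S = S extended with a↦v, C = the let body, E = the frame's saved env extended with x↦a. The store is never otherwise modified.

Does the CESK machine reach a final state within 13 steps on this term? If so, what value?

step 0: [C=(5 - ((λx. (x x)) (λx. (x x)))) | E=∅ | S=∅ | K=∅]
step 1: [C=5 | E=∅ | S=∅ | K=[subR]]
step 2: [C=((λx. (x x)) (λx. (x x))) | E=∅ | S=∅ | K=[subL(5)]]
step 3: [C=(λx. (x x)) | E=∅ | S=∅ | K=[arg :: subL(5)]]
step 4: [C=(λx. (x x)) | E=∅ | S=∅ | K=[fun :: subL(5)]]
step 5: [C=(x x) | E={x↦0} | S={0↦clo(λx. (x x), ∅)} | K=[subL(5)]]
step 6: [C=x | E={x↦0} | S={0↦clo(λx. (x x), ∅)} | K=[arg :: subL(5)]]
step 7: [C=x | E={x↦0} | S={0↦clo(λx. (x x), ∅)} | K=[fun :: subL(5)]]
step 8: [C=(x x) | E={x↦1} | S={0↦clo(λx. (x x), ∅), 1↦clo(λx. (x x), ∅)} | K=[subL(5)]]
step 9: [C=x | E={x↦1} | S={0↦clo(λx. (x x), ∅), 1↦clo(λx. (x x), ∅)} | K=[arg :: subL(5)]]
step 10: [C=x | E={x↦1} | S={0↦clo(λx. (x x), ∅), 1↦clo(λx. (x x), ∅)} | K=[fun :: subL(5)]]
step 11: [C=(x x) | E={x↦2} | S={0↦clo(λx. (x x), ∅), 1↦clo(λx. (x x), ∅), 2↦clo(λx. (x x), ∅)} | K=[subL(5)]]
step 12: [C=x | E={x↦2} | S={0↦clo(λx. (x x), ∅), 1↦clo(λx. (x x), ∅), 2↦clo(λx. (x x), ∅)} | K=[arg :: subL(5)]]
step 13: [C=x | E={x↦2} | S={0↦clo(λx. (x x), ∅), 1↦clo(λx. (x x), ∅), 2↦clo(λx. (x x), ∅)} | K=[fun :: subL(5)]]
→ 13 transitions taken and the configuration is still not final: no result within 13 steps

Answer: DIVERGES (no final state within 13 steps)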